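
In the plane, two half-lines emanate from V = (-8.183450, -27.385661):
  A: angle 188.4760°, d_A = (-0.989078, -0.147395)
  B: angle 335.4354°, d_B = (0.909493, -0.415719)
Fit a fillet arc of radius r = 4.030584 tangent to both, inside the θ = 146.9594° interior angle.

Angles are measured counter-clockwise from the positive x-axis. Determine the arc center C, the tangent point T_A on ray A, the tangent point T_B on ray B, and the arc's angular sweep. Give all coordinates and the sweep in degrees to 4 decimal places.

bisector direction at 261.9557° = (-0.139939,-0.990160)
center distance |VC| = r/sin(θ/2) = 4.030584/sin(73.4797°) = 4.204135
C = V + |VC|·bis = (-8.7718,-31.5484)
T_A = V + ((C−V)·d_A)·d_A = V + 1.1955·d_A = (-9.3659,-27.5619)
T_B = V + ((C−V)·d_B)·d_B = V + 1.1955·d_B = (-7.0962,-27.8826)
sweep = 180° − θ = 33.0406°

center=(-8.7718,-31.5484) T_A=(-9.3659,-27.5619) T_B=(-7.0962,-27.8826) sweep=33.0406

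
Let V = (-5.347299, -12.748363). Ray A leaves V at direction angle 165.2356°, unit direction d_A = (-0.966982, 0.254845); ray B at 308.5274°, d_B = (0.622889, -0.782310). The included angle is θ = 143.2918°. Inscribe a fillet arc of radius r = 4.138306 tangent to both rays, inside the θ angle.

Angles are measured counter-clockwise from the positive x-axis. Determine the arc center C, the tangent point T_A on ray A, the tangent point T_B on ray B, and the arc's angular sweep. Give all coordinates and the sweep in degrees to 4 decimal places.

bisector direction at 236.8815° = (-0.546372,-0.837542)
center distance |VC| = r/sin(θ/2) = 4.138306/sin(71.6459°) = 4.360111
C = V + |VC|·bis = (-7.7295,-16.4001)
T_A = V + ((C−V)·d_A)·d_A = V + 1.3730·d_A = (-6.6749,-12.3985)
T_B = V + ((C−V)·d_B)·d_B = V + 1.3730·d_B = (-4.4921,-13.8224)
sweep = 180° − θ = 36.7082°

center=(-7.7295,-16.4001) T_A=(-6.6749,-12.3985) T_B=(-4.4921,-13.8224) sweep=36.7082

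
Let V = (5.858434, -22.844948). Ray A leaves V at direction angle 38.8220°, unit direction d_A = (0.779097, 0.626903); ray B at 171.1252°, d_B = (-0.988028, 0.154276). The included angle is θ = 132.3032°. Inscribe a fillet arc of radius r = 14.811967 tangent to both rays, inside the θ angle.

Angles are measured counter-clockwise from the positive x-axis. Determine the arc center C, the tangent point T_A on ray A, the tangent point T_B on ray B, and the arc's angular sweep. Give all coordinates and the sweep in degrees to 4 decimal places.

bisector direction at 104.9736° = (-0.258374,0.966045)
center distance |VC| = r/sin(θ/2) = 14.811967/sin(66.1516°) = 16.194695
C = V + |VC|·bis = (1.6741,-7.2001)
T_A = V + ((C−V)·d_A)·d_A = V + 6.5478·d_A = (10.9598,-18.7401)
T_B = V + ((C−V)·d_B)·d_B = V + 6.5478·d_B = (-0.6110,-21.8348)
sweep = 180° − θ = 47.6968°

center=(1.6741,-7.2001) T_A=(10.9598,-18.7401) T_B=(-0.6110,-21.8348) sweep=47.6968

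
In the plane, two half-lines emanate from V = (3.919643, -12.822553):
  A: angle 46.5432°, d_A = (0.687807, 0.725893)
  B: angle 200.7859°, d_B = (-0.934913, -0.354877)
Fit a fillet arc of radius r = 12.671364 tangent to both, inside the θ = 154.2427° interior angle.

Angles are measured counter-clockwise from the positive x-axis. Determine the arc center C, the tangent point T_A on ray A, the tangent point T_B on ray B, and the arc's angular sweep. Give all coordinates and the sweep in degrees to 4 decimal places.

center=(-3.2857,-2.0041) T_A=(5.9123,-10.7195) T_B=(1.2110,-13.8507) sweep=25.7573

bisector direction at 123.6646° = (-0.554330,0.832297)
center distance |VC| = r/sin(θ/2) = 12.671364/sin(77.1214°) = 12.998346
C = V + |VC|·bis = (-3.2857,-2.0041)
T_A = V + ((C−V)·d_A)·d_A = V + 2.8972·d_A = (5.9123,-10.7195)
T_B = V + ((C−V)·d_B)·d_B = V + 2.8972·d_B = (1.2110,-13.8507)
sweep = 180° − θ = 25.7573°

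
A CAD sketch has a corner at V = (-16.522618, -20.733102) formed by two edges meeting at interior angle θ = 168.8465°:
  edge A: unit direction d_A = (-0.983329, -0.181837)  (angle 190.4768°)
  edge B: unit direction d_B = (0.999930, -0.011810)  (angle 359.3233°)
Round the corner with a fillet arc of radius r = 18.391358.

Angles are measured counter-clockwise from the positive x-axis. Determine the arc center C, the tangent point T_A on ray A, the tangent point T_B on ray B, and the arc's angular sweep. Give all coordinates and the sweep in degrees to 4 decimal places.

center=(-14.9442,-39.1444) T_A=(-18.2884,-21.0596) T_B=(-14.7270,-20.7543) sweep=11.1535

bisector direction at 274.9001° = (0.085418,-0.996345)
center distance |VC| = r/sin(θ/2) = 18.391358/sin(84.4232°) = 18.478820
C = V + |VC|·bis = (-14.9442,-39.1444)
T_A = V + ((C−V)·d_A)·d_A = V + 1.7958·d_A = (-18.2884,-21.0596)
T_B = V + ((C−V)·d_B)·d_B = V + 1.7958·d_B = (-14.7270,-20.7543)
sweep = 180° − θ = 11.1535°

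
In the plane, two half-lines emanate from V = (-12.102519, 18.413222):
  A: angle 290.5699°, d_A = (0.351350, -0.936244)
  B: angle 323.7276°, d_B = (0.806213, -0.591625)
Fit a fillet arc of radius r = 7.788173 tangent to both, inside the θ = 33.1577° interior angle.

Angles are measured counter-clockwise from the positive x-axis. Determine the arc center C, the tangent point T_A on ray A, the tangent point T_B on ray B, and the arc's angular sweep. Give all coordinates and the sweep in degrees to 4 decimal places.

center=(4.3805,-3.3427) T_A=(-2.9111,-6.0791) T_B=(8.9882,2.9362) sweep=146.8423

bisector direction at 307.1488° = (0.603886,-0.797070)
center distance |VC| = r/sin(θ/2) = 7.788173/sin(16.5788°) = 27.294878
C = V + |VC|·bis = (4.3805,-3.3427)
T_A = V + ((C−V)·d_A)·d_A = V + 26.1602·d_A = (-2.9111,-6.0791)
T_B = V + ((C−V)·d_B)·d_B = V + 26.1602·d_B = (8.9882,2.9362)
sweep = 180° − θ = 146.8423°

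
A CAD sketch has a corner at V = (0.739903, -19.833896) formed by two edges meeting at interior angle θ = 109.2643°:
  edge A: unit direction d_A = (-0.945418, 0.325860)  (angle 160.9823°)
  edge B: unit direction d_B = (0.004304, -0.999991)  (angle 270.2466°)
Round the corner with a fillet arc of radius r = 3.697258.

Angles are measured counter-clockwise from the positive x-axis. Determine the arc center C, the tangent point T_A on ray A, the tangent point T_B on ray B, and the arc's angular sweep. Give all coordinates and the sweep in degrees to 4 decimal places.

center=(-2.9460,-22.4742) T_A=(-1.7412,-18.9787) T_B=(0.7512,-22.4583) sweep=70.7357

bisector direction at 215.6145° = (-0.812954,-0.582328)
center distance |VC| = r/sin(θ/2) = 3.697258/sin(54.6322°) = 4.533994
C = V + |VC|·bis = (-2.9460,-22.4742)
T_A = V + ((C−V)·d_A)·d_A = V + 2.6244·d_A = (-1.7412,-18.9787)
T_B = V + ((C−V)·d_B)·d_B = V + 2.6244·d_B = (0.7512,-22.4583)
sweep = 180° − θ = 70.7357°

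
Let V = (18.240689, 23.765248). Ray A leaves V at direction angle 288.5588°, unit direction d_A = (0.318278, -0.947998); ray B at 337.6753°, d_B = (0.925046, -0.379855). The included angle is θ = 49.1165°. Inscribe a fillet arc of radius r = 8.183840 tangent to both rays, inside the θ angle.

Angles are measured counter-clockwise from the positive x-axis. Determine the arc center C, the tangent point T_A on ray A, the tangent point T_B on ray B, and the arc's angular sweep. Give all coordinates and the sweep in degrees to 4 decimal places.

center=(31.6992,9.3918) T_A=(23.9409,6.7871) T_B=(34.8078,16.9622) sweep=130.8835

bisector direction at 313.1171° = (0.683491,-0.729959)
center distance |VC| = r/sin(θ/2) = 8.183840/sin(24.5583°) = 19.690767
C = V + |VC|·bis = (31.6992,9.3918)
T_A = V + ((C−V)·d_A)·d_A = V + 17.9095·d_A = (23.9409,6.7871)
T_B = V + ((C−V)·d_B)·d_B = V + 17.9095·d_B = (34.8078,16.9622)
sweep = 180° − θ = 130.8835°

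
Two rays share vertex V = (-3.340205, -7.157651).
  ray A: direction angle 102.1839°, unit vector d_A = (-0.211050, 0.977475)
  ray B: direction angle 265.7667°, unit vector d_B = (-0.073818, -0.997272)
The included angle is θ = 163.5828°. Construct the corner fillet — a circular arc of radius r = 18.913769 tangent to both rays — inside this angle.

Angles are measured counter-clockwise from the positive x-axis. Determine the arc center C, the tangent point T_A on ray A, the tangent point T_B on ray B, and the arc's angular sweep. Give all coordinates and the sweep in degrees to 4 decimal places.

center=(-22.4038,-8.4824) T_A=(-3.9160,-4.4907) T_B=(-3.5416,-9.8786) sweep=16.4172

bisector direction at 183.9753° = (-0.997594,-0.069326)
center distance |VC| = r/sin(θ/2) = 18.913769/sin(81.7914°) = 19.109550
C = V + |VC|·bis = (-22.4038,-8.4824)
T_A = V + ((C−V)·d_A)·d_A = V + 2.7284·d_A = (-3.9160,-4.4907)
T_B = V + ((C−V)·d_B)·d_B = V + 2.7284·d_B = (-3.5416,-9.8786)
sweep = 180° − θ = 16.4172°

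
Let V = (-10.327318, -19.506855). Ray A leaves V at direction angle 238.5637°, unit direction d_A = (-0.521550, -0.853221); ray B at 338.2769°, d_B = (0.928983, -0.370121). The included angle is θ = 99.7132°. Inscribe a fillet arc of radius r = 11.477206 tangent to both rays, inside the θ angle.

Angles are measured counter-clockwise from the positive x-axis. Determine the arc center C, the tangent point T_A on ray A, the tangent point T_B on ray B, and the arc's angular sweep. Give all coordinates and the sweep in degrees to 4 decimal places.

bisector direction at 288.4203° = (0.315985,-0.948764)
center distance |VC| = r/sin(θ/2) = 11.477206/sin(49.8566°) = 15.014006
C = V + |VC|·bis = (-5.5831,-33.7516)
T_A = V + ((C−V)·d_A)·d_A = V + 9.6796·d_A = (-15.3757,-27.7657)
T_B = V + ((C−V)·d_B)·d_B = V + 9.6796·d_B = (-1.3352,-23.0895)
sweep = 180° − θ = 80.2868°

center=(-5.5831,-33.7516) T_A=(-15.3757,-27.7657) T_B=(-1.3352,-23.0895) sweep=80.2868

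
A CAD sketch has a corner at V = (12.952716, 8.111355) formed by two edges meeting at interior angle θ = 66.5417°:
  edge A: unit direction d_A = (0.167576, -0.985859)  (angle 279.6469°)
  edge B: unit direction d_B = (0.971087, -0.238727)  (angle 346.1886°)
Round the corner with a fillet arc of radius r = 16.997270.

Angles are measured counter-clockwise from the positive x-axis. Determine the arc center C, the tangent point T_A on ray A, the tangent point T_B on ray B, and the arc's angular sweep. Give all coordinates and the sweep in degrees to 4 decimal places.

center=(34.0506,-14.5786) T_A=(17.2937,-17.4269) T_B=(38.1083,1.9272) sweep=113.4583

bisector direction at 312.9178° = (0.680948,-0.732332)
center distance |VC| = r/sin(θ/2) = 16.997270/sin(33.2709°) = 30.983133
C = V + |VC|·bis = (34.0506,-14.5786)
T_A = V + ((C−V)·d_A)·d_A = V + 25.9046·d_A = (17.2937,-17.4269)
T_B = V + ((C−V)·d_B)·d_B = V + 25.9046·d_B = (38.1083,1.9272)
sweep = 180° − θ = 113.4583°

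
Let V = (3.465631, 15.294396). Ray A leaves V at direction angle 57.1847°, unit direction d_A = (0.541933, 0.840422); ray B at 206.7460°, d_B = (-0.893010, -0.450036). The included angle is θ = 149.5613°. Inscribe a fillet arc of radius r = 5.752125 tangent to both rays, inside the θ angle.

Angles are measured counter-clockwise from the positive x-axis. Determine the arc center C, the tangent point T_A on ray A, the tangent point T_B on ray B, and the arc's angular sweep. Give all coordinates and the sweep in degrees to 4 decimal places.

center=(-0.5205,19.7268) T_A=(4.3137,16.6096) T_B=(2.0682,14.5901) sweep=30.4387

bisector direction at 131.9654° = (-0.668681,0.743549)
center distance |VC| = r/sin(θ/2) = 5.752125/sin(74.7806°) = 5.961197
C = V + |VC|·bis = (-0.5205,19.7268)
T_A = V + ((C−V)·d_A)·d_A = V + 1.5649·d_A = (4.3137,16.6096)
T_B = V + ((C−V)·d_B)·d_B = V + 1.5649·d_B = (2.0682,14.5901)
sweep = 180° − θ = 30.4387°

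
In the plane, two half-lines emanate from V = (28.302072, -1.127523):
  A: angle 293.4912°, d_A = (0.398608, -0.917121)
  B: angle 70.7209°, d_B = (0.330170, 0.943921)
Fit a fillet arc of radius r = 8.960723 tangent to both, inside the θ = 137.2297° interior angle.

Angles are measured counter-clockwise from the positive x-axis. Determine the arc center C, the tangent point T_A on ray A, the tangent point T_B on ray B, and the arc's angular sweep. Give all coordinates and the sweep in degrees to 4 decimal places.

center=(37.9189,-0.7739) T_A=(29.7008,-4.3457) T_B=(29.4606,2.1847) sweep=42.7703

bisector direction at 2.1060° = (0.999325,0.036749)
center distance |VC| = r/sin(θ/2) = 8.960723/sin(68.6149°) = 9.623283
C = V + |VC|·bis = (37.9189,-0.7739)
T_A = V + ((C−V)·d_A)·d_A = V + 3.5090·d_A = (29.7008,-4.3457)
T_B = V + ((C−V)·d_B)·d_B = V + 3.5090·d_B = (29.4606,2.1847)
sweep = 180° − θ = 42.7703°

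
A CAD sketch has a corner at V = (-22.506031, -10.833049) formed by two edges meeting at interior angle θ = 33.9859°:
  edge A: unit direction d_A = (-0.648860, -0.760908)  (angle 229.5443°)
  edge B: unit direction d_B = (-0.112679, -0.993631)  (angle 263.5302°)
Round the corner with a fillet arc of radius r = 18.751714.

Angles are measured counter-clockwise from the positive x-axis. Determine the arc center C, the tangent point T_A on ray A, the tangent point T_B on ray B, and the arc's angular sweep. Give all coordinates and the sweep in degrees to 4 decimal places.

bisector direction at 246.5373° = (-0.398153,-0.917319)
center distance |VC| = r/sin(θ/2) = 18.751714/sin(16.9930°) = 64.162379
C = V + |VC|·bis = (-48.0525,-69.6904)
T_A = V + ((C−V)·d_A)·d_A = V + 61.3611·d_A = (-62.3208,-57.5232)
T_B = V + ((C−V)·d_B)·d_B = V + 61.3611·d_B = (-29.4202,-71.8034)
sweep = 180° − θ = 146.0141°

center=(-48.0525,-69.6904) T_A=(-62.3208,-57.5232) T_B=(-29.4202,-71.8034) sweep=146.0141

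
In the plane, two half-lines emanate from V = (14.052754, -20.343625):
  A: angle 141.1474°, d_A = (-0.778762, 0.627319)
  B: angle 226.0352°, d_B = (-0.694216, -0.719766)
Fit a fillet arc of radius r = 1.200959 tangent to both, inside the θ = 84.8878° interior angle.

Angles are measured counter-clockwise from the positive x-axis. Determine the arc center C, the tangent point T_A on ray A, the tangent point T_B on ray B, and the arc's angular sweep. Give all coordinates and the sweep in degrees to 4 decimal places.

bisector direction at 183.5913° = (-0.998036,-0.062639)
center distance |VC| = r/sin(θ/2) = 1.200959/sin(42.4439°) = 1.779547
C = V + |VC|·bis = (12.2767,-20.4551)
T_A = V + ((C−V)·d_A)·d_A = V + 1.3132·d_A = (13.0301,-19.5198)
T_B = V + ((C−V)·d_B)·d_B = V + 1.3132·d_B = (13.1411,-21.2888)
sweep = 180° − θ = 95.1122°

center=(12.2767,-20.4551) T_A=(13.0301,-19.5198) T_B=(13.1411,-21.2888) sweep=95.1122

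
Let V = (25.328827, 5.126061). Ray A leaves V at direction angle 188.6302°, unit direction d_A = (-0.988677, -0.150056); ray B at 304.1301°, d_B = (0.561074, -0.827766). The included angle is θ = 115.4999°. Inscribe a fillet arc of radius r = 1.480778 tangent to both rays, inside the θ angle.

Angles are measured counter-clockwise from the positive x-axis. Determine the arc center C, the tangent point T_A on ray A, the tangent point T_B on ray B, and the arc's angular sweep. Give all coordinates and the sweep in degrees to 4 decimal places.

bisector direction at 246.3801° = (-0.400666,-0.916224)
center distance |VC| = r/sin(θ/2) = 1.480778/sin(57.7499°) = 1.750893
C = V + |VC|·bis = (24.6273,3.5219)
T_A = V + ((C−V)·d_A)·d_A = V + 0.9343·d_A = (24.4051,4.9859)
T_B = V + ((C−V)·d_B)·d_B = V + 0.9343·d_B = (25.8530,4.3527)
sweep = 180° − θ = 64.5001°

center=(24.6273,3.5219) T_A=(24.4051,4.9859) T_B=(25.8530,4.3527) sweep=64.5001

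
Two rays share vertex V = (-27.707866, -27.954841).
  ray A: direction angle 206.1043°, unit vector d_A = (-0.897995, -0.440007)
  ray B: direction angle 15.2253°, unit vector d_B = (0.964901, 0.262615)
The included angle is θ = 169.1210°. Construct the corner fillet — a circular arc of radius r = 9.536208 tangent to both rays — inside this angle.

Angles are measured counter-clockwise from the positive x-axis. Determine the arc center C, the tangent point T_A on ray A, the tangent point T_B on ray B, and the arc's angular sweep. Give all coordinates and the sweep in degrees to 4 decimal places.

bisector direction at 290.6648° = (0.352900,-0.935661)
center distance |VC| = r/sin(θ/2) = 9.536208/sin(84.5605°) = 9.579345
C = V + |VC|·bis = (-24.3273,-36.9179)
T_A = V + ((C−V)·d_A)·d_A = V + 0.9081·d_A = (-28.5233,-28.3544)
T_B = V + ((C−V)·d_B)·d_B = V + 0.9081·d_B = (-26.8317,-27.7164)
sweep = 180° − θ = 10.8790°

center=(-24.3273,-36.9179) T_A=(-28.5233,-28.3544) T_B=(-26.8317,-27.7164) sweep=10.8790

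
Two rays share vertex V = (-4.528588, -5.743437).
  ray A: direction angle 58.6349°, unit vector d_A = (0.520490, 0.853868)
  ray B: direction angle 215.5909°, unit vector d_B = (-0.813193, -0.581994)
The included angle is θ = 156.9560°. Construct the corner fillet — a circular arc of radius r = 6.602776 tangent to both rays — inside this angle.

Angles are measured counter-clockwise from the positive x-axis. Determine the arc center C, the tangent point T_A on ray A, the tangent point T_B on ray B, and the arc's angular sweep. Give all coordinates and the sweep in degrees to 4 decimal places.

center=(-9.4659,-1.1575) T_A=(-3.8280,-4.5941) T_B=(-5.6231,-6.5268) sweep=23.0440

bisector direction at 137.1129° = (-0.732696,0.680556)
center distance |VC| = r/sin(θ/2) = 6.602776/sin(78.4780°) = 6.738571
C = V + |VC|·bis = (-9.4659,-1.1575)
T_A = V + ((C−V)·d_A)·d_A = V + 1.3460·d_A = (-3.8280,-4.5941)
T_B = V + ((C−V)·d_B)·d_B = V + 1.3460·d_B = (-5.6231,-6.5268)
sweep = 180° − θ = 23.0440°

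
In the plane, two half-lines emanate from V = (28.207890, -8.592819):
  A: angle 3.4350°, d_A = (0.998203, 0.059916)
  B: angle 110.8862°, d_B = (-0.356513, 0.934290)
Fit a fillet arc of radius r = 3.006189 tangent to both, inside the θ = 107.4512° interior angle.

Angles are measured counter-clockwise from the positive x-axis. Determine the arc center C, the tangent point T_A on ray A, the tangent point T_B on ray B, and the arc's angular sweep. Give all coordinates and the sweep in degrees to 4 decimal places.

center=(30.2300,-5.4598) T_A=(30.4101,-8.4606) T_B=(27.4214,-6.5316) sweep=72.5488

bisector direction at 57.1606° = (0.542286,0.840194)
center distance |VC| = r/sin(θ/2) = 3.006189/sin(53.7256°) = 3.728871
C = V + |VC|·bis = (30.2300,-5.4598)
T_A = V + ((C−V)·d_A)·d_A = V + 2.2062·d_A = (30.4101,-8.4606)
T_B = V + ((C−V)·d_B)·d_B = V + 2.2062·d_B = (27.4214,-6.5316)
sweep = 180° − θ = 72.5488°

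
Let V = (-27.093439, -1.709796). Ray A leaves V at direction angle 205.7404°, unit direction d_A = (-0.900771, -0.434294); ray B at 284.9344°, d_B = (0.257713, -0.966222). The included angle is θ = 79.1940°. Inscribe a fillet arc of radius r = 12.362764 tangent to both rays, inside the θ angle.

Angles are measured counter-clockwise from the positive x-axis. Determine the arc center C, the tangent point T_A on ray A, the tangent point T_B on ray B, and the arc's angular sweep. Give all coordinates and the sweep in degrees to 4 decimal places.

bisector direction at 245.3374° = (-0.417274,-0.908781)
center distance |VC| = r/sin(θ/2) = 12.362764/sin(39.5970°) = 19.396111
C = V + |VC|·bis = (-35.1869,-19.3366)
T_A = V + ((C−V)·d_A)·d_A = V + 14.9456·d_A = (-40.5560,-8.2006)
T_B = V + ((C−V)·d_B)·d_B = V + 14.9456·d_B = (-23.2418,-16.1506)
sweep = 180° − θ = 100.8060°

center=(-35.1869,-19.3366) T_A=(-40.5560,-8.2006) T_B=(-23.2418,-16.1506) sweep=100.8060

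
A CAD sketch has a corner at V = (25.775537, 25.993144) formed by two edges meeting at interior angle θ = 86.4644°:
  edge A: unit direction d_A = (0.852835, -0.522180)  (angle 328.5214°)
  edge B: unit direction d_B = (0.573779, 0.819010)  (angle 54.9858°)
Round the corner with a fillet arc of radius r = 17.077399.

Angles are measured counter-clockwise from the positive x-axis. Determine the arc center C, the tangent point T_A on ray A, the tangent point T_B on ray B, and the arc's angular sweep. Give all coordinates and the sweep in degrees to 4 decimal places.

center=(50.1849,31.0719) T_A=(41.2674,16.5077) T_B=(36.1983,40.8706) sweep=93.5356

bisector direction at 11.7536° = (0.979033,0.203703)
center distance |VC| = r/sin(θ/2) = 17.077399/sin(43.2322°) = 24.932086
C = V + |VC|·bis = (50.1849,31.0719)
T_A = V + ((C−V)·d_A)·d_A = V + 18.1651·d_A = (41.2674,16.5077)
T_B = V + ((C−V)·d_B)·d_B = V + 18.1651·d_B = (36.1983,40.8706)
sweep = 180° − θ = 93.5356°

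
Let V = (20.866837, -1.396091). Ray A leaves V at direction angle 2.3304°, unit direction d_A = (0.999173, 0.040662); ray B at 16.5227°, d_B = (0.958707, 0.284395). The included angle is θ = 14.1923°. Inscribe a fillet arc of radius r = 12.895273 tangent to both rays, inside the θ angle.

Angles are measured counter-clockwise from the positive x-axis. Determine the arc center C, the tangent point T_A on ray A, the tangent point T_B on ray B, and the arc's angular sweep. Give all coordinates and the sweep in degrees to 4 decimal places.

center=(123.8430,15.7005) T_A=(124.3674,2.8159) T_B=(120.1757,28.0633) sweep=165.8077

bisector direction at 9.4266° = (0.986496,0.163783)
center distance |VC| = r/sin(θ/2) = 12.895273/sin(7.0961°) = 104.385755
C = V + |VC|·bis = (123.8430,15.7005)
T_A = V + ((C−V)·d_A)·d_A = V + 103.5862·d_A = (124.3674,2.8159)
T_B = V + ((C−V)·d_B)·d_B = V + 103.5862·d_B = (120.1757,28.0633)
sweep = 180° − θ = 165.8077°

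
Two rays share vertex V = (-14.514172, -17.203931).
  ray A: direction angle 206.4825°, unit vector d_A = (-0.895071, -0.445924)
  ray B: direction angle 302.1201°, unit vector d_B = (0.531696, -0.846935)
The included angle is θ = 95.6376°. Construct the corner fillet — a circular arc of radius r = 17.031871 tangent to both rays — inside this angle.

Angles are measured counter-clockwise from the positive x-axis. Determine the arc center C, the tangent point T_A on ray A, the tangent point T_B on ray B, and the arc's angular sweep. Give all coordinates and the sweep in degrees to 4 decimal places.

bisector direction at 254.3013° = (-0.270579,-0.962698)
center distance |VC| = r/sin(θ/2) = 17.031871/sin(47.8188°) = 22.984207
C = V + |VC|·bis = (-20.7332,-39.3308)
T_A = V + ((C−V)·d_A)·d_A = V + 15.4334·d_A = (-28.3281,-24.0861)
T_B = V + ((C−V)·d_B)·d_B = V + 15.4334·d_B = (-6.3083,-30.2750)
sweep = 180° − θ = 84.3624°

center=(-20.7332,-39.3308) T_A=(-28.3281,-24.0861) T_B=(-6.3083,-30.2750) sweep=84.3624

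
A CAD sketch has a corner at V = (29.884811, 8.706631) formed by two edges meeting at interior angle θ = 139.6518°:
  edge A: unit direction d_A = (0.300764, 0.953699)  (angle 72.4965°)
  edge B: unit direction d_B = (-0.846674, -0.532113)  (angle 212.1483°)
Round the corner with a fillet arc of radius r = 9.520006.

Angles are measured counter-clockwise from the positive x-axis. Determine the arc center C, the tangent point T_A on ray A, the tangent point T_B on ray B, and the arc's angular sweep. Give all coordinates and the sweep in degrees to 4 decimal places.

bisector direction at 142.3224° = (-0.791463,0.611218)
center distance |VC| = r/sin(θ/2) = 9.520006/sin(69.8259°) = 10.142243
C = V + |VC|·bis = (21.8576,14.9057)
T_A = V + ((C−V)·d_A)·d_A = V + 3.4978·d_A = (30.9368,12.0425)
T_B = V + ((C−V)·d_B)·d_B = V + 3.4978·d_B = (26.9233,6.8454)
sweep = 180° − θ = 40.3482°

center=(21.8576,14.9057) T_A=(30.9368,12.0425) T_B=(26.9233,6.8454) sweep=40.3482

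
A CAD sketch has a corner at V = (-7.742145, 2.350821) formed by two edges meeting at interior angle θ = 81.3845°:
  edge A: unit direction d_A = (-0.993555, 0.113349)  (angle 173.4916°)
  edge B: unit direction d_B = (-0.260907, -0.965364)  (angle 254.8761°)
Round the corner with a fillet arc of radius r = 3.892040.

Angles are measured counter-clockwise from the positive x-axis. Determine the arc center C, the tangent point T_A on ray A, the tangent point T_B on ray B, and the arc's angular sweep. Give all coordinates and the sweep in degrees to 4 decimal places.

center=(-12.6803,-1.0031) T_A=(-12.2391,2.8639) T_B=(-8.9231,-2.0186) sweep=98.6155

bisector direction at 214.1839° = (-0.827239,-0.561850)
center distance |VC| = r/sin(θ/2) = 3.892040/sin(40.6923°) = 5.969424
C = V + |VC|·bis = (-12.6803,-1.0031)
T_A = V + ((C−V)·d_A)·d_A = V + 4.5262·d_A = (-12.2391,2.8639)
T_B = V + ((C−V)·d_B)·d_B = V + 4.5262·d_B = (-8.9231,-2.0186)
sweep = 180° − θ = 98.6155°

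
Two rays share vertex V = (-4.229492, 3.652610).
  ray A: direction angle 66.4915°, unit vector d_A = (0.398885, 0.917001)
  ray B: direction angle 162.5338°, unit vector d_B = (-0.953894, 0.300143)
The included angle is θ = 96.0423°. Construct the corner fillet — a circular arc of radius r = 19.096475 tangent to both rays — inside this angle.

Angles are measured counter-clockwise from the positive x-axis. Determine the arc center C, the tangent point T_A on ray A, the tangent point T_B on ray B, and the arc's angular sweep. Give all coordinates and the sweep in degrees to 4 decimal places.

center=(-14.8874,27.0256) T_A=(2.6241,19.4083) T_B=(-20.6191,8.8096) sweep=83.9577

bisector direction at 114.5126° = (-0.414894,0.909870)
center distance |VC| = r/sin(θ/2) = 19.096475/sin(48.0211°) = 25.688305
C = V + |VC|·bis = (-14.8874,27.0256)
T_A = V + ((C−V)·d_A)·d_A = V + 17.1818·d_A = (2.6241,19.4083)
T_B = V + ((C−V)·d_B)·d_B = V + 17.1818·d_B = (-20.6191,8.8096)
sweep = 180° − θ = 83.9577°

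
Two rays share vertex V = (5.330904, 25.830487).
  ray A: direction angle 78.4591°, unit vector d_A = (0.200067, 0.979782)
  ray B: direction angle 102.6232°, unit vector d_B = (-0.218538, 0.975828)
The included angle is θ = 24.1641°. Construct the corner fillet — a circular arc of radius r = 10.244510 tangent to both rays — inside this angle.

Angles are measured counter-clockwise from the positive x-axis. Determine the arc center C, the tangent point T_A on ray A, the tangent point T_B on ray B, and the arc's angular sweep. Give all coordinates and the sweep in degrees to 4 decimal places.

center=(4.8686,74.7720) T_A=(14.9060,72.7224) T_B=(-5.1282,72.5332) sweep=155.8359

bisector direction at 90.5412° = (-0.009445,0.999955)
center distance |VC| = r/sin(θ/2) = 10.244510/sin(12.0821°) = 48.943677
C = V + |VC|·bis = (4.8686,74.7720)
T_A = V + ((C−V)·d_A)·d_A = V + 47.8595·d_A = (14.9060,72.7224)
T_B = V + ((C−V)·d_B)·d_B = V + 47.8595·d_B = (-5.1282,72.5332)
sweep = 180° − θ = 155.8359°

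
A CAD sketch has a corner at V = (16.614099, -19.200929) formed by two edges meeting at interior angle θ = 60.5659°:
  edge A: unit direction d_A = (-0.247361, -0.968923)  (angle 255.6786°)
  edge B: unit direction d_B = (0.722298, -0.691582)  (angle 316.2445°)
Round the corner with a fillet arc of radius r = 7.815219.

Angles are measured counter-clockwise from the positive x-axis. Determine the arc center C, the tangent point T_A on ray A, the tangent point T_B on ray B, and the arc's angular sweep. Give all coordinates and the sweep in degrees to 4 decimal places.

center=(20.8759,-34.1015) T_A=(13.3036,-32.1683) T_B=(26.2808,-28.4566) sweep=119.4341

bisector direction at 285.9615° = (0.274992,-0.961446)
center distance |VC| = r/sin(θ/2) = 7.815219/sin(30.2829°) = 15.498064
C = V + |VC|·bis = (20.8759,-34.1015)
T_A = V + ((C−V)·d_A)·d_A = V + 13.3833·d_A = (13.3036,-32.1683)
T_B = V + ((C−V)·d_B)·d_B = V + 13.3833·d_B = (26.2808,-28.4566)
sweep = 180° − θ = 119.4341°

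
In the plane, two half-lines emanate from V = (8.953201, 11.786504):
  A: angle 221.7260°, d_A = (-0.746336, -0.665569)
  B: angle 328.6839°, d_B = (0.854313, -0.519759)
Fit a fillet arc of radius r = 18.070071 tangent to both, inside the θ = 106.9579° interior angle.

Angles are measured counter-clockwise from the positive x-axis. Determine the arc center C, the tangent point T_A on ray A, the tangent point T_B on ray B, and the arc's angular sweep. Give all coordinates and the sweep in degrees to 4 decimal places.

bisector direction at 275.2049° = (0.090719,-0.995877)
center distance |VC| = r/sin(θ/2) = 18.070071/sin(53.4789°) = 22.485329
C = V + |VC|·bis = (10.9930,-10.6061)
T_A = V + ((C−V)·d_A)·d_A = V + 13.3814·d_A = (-1.0338,2.8802)
T_B = V + ((C−V)·d_B)·d_B = V + 13.3814·d_B = (20.3851,4.8314)
sweep = 180° − θ = 73.0421°

center=(10.9930,-10.6061) T_A=(-1.0338,2.8802) T_B=(20.3851,4.8314) sweep=73.0421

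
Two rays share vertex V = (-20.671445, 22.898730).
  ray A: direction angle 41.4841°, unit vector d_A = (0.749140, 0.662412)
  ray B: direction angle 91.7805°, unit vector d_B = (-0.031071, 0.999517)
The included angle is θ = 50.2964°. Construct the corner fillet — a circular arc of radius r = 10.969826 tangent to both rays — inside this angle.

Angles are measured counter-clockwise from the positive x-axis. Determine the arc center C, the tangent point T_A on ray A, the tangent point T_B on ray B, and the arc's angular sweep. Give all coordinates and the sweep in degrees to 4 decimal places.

bisector direction at 66.6323° = (0.396630,0.917978)
center distance |VC| = r/sin(θ/2) = 10.969826/sin(25.1482°) = 25.813719
C = V + |VC|·bis = (-10.4329,46.5952)
T_A = V + ((C−V)·d_A)·d_A = V + 23.3669·d_A = (-3.1664,38.3772)
T_B = V + ((C−V)·d_B)·d_B = V + 23.3669·d_B = (-21.3975,46.2543)
sweep = 180° − θ = 129.7036°

center=(-10.4329,46.5952) T_A=(-3.1664,38.3772) T_B=(-21.3975,46.2543) sweep=129.7036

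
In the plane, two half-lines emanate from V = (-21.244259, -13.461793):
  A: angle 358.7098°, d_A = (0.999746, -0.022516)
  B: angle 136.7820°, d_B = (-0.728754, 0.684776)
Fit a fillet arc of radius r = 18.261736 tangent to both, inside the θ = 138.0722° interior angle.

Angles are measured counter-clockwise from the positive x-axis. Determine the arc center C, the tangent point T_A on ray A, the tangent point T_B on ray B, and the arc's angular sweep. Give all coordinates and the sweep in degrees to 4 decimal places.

center=(-13.8380,4.6378) T_A=(-14.2492,-13.6193) T_B=(-26.3432,-8.6705) sweep=41.9278

bisector direction at 67.7459° = (0.378715,0.925513)
center distance |VC| = r/sin(θ/2) = 18.261736/sin(69.0361°) = 19.556241
C = V + |VC|·bis = (-13.8380,4.6378)
T_A = V + ((C−V)·d_A)·d_A = V + 6.9968·d_A = (-14.2492,-13.6193)
T_B = V + ((C−V)·d_B)·d_B = V + 6.9968·d_B = (-26.3432,-8.6705)
sweep = 180° − θ = 41.9278°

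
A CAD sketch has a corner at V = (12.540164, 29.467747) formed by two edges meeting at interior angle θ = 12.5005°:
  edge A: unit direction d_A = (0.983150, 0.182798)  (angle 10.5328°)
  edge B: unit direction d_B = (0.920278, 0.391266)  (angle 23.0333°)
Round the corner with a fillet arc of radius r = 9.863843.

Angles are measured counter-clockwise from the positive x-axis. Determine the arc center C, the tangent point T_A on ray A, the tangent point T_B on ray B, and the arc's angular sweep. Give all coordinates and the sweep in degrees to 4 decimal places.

center=(99.2820,55.6287) T_A=(101.0851,45.9310) T_B=(95.4226,64.7061) sweep=167.4995

bisector direction at 16.7830° = (0.957405,0.288749)
center distance |VC| = r/sin(θ/2) = 9.863843/sin(6.2503°) = 90.601021
C = V + |VC|·bis = (99.2820,55.6287)
T_A = V + ((C−V)·d_A)·d_A = V + 90.0625·d_A = (101.0851,45.9310)
T_B = V + ((C−V)·d_B)·d_B = V + 90.0625·d_B = (95.4226,64.7061)
sweep = 180° − θ = 167.4995°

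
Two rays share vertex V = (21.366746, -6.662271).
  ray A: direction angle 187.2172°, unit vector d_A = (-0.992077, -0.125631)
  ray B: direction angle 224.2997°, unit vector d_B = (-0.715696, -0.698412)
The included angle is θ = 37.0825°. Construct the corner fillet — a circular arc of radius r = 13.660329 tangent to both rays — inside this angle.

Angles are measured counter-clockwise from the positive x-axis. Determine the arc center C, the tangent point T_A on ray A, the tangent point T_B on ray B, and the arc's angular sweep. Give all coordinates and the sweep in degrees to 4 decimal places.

bisector direction at 205.7585° = (-0.900634,-0.434578)
center distance |VC| = r/sin(θ/2) = 13.660329/sin(18.5413°) = 42.958723
C = V + |VC|·bis = (-17.3233,-25.3312)
T_A = V + ((C−V)·d_A)·d_A = V + 40.7289·d_A = (-19.0395,-11.7791)
T_B = V + ((C−V)·d_B)·d_B = V + 40.7289·d_B = (-7.7828,-35.1078)
sweep = 180° − θ = 142.9175°

center=(-17.3233,-25.3312) T_A=(-19.0395,-11.7791) T_B=(-7.7828,-35.1078) sweep=142.9175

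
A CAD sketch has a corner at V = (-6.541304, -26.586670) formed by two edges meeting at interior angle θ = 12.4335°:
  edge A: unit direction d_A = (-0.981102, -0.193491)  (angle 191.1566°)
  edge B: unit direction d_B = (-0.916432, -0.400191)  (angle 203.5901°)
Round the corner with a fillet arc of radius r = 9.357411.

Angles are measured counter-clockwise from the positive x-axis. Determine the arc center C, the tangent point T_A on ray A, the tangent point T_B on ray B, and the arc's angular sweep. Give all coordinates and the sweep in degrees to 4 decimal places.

center=(-89.0099,-52.3886) T_A=(-90.8204,-43.2081) T_B=(-85.2651,-60.9641) sweep=167.5665

bisector direction at 197.3734° = (-0.954379,-0.298597)
center distance |VC| = r/sin(θ/2) = 9.357411/sin(6.2168°) = 86.410679
C = V + |VC|·bis = (-89.0099,-52.3886)
T_A = V + ((C−V)·d_A)·d_A = V + 85.9025·d_A = (-90.8204,-43.2081)
T_B = V + ((C−V)·d_B)·d_B = V + 85.9025·d_B = (-85.2651,-60.9641)
sweep = 180° − θ = 167.5665°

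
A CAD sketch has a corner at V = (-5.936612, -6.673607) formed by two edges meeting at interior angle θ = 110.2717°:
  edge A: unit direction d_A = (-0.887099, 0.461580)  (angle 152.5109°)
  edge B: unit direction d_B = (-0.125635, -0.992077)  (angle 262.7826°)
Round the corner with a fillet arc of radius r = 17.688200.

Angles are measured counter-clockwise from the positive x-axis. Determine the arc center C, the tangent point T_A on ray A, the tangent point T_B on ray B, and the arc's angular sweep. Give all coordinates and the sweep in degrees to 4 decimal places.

center=(-25.0329,-16.6767) T_A=(-16.8683,-0.9856) T_B=(-7.4848,-18.8990) sweep=69.7283

bisector direction at 207.6467° = (-0.885825,-0.464019)
center distance |VC| = r/sin(θ/2) = 17.688200/sin(55.1358°) = 21.557576
C = V + |VC|·bis = (-25.0329,-16.6767)
T_A = V + ((C−V)·d_A)·d_A = V + 12.3230·d_A = (-16.8683,-0.9856)
T_B = V + ((C−V)·d_B)·d_B = V + 12.3230·d_B = (-7.4848,-18.8990)
sweep = 180° − θ = 69.7283°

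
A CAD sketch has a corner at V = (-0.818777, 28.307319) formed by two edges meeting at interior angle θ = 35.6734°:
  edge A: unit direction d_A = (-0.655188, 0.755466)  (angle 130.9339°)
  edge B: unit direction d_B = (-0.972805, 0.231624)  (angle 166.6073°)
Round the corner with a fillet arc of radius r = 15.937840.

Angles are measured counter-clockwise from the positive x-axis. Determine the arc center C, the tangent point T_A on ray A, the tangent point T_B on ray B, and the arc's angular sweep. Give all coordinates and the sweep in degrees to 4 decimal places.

center=(-45.3117,55.2844) T_A=(-33.2712,65.7267) T_B=(-49.0033,39.7800) sweep=144.3266

bisector direction at 148.7706° = (-0.855098,0.518466)
center distance |VC| = r/sin(θ/2) = 15.937840/sin(17.8367°) = 52.032562
C = V + |VC|·bis = (-45.3117,55.2844)
T_A = V + ((C−V)·d_A)·d_A = V + 49.5315·d_A = (-33.2712,65.7267)
T_B = V + ((C−V)·d_B)·d_B = V + 49.5315·d_B = (-49.0033,39.7800)
sweep = 180° − θ = 144.3266°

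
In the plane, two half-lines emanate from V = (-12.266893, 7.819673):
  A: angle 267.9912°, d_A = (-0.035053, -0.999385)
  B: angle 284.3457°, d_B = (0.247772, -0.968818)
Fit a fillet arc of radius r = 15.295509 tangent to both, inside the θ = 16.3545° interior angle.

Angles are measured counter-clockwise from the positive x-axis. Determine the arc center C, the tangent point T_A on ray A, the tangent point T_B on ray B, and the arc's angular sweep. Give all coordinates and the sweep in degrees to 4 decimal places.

bisector direction at 276.1685° = (0.107452,-0.994210)
center distance |VC| = r/sin(θ/2) = 15.295509/sin(8.1773°) = 107.536191
C = V + |VC|·bis = (-0.7119,-99.0939)
T_A = V + ((C−V)·d_A)·d_A = V + 106.4428·d_A = (-15.9980,-98.5578)
T_B = V + ((C−V)·d_B)·d_B = V + 106.4428·d_B = (14.1066,-95.3041)
sweep = 180° − θ = 163.6455°

center=(-0.7119,-99.0939) T_A=(-15.9980,-98.5578) T_B=(14.1066,-95.3041) sweep=163.6455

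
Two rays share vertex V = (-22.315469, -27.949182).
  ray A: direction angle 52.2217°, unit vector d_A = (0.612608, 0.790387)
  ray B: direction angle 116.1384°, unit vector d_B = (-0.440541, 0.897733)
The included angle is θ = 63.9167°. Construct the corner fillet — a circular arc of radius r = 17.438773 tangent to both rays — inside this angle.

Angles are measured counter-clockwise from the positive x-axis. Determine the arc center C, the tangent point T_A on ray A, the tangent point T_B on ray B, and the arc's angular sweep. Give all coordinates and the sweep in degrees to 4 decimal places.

bisector direction at 84.1800° = (0.101403,0.994845)
center distance |VC| = r/sin(θ/2) = 17.438773/sin(31.9583°) = 32.946695
C = V + |VC|·bis = (-18.9746,4.8277)
T_A = V + ((C−V)·d_A)·d_A = V + 27.9531·d_A = (-5.1912,-5.8554)
T_B = V + ((C−V)·d_B)·d_B = V + 27.9531·d_B = (-34.6299,-2.8548)
sweep = 180° − θ = 116.0833°

center=(-18.9746,4.8277) T_A=(-5.1912,-5.8554) T_B=(-34.6299,-2.8548) sweep=116.0833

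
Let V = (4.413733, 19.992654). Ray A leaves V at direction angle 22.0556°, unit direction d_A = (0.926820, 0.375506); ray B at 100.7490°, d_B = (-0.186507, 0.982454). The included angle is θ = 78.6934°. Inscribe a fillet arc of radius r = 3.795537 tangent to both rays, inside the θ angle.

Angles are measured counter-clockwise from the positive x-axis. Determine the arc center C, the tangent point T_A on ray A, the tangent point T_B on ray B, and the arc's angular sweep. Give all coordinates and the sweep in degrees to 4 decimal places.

center=(7.2792,25.2489) T_A=(8.7045,21.7311) T_B=(3.5503,24.5410) sweep=101.3066

bisector direction at 61.4023° = (0.478657,0.878002)
center distance |VC| = r/sin(θ/2) = 3.795537/sin(39.3467°) = 5.986544
C = V + |VC|·bis = (7.2792,25.2489)
T_A = V + ((C−V)·d_A)·d_A = V + 4.6295·d_A = (8.7045,21.7311)
T_B = V + ((C−V)·d_B)·d_B = V + 4.6295·d_B = (3.5503,24.5410)
sweep = 180° − θ = 101.3066°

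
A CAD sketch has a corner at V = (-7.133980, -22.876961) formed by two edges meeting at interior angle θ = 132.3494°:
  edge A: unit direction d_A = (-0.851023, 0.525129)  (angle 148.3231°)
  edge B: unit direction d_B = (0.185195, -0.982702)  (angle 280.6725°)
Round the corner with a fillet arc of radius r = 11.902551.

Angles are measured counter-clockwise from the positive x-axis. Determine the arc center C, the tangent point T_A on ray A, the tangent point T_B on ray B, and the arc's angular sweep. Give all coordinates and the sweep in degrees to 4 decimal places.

bisector direction at 214.4978° = (-0.824148,-0.566375)
center distance |VC| = r/sin(θ/2) = 11.902551/sin(66.1747°) = 13.011361
C = V + |VC|·bis = (-17.8573,-30.2463)
T_A = V + ((C−V)·d_A)·d_A = V + 5.2559·d_A = (-11.6069,-20.1169)
T_B = V + ((C−V)·d_B)·d_B = V + 5.2559·d_B = (-6.1606,-28.0420)
sweep = 180° − θ = 47.6506°

center=(-17.8573,-30.2463) T_A=(-11.6069,-20.1169) T_B=(-6.1606,-28.0420) sweep=47.6506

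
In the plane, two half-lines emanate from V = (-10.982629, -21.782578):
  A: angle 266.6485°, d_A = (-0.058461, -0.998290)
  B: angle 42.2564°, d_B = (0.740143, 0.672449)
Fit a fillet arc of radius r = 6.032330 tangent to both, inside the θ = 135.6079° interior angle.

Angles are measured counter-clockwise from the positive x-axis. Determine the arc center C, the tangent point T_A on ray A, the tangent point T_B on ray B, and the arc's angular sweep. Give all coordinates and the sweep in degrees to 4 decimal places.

center=(-5.1045,-24.5923) T_A=(-11.1265,-24.2396) T_B=(-9.1609,-20.1275) sweep=44.3921

bisector direction at 334.4525° = (0.902228,-0.431260)
center distance |VC| = r/sin(θ/2) = 6.032330/sin(67.8040°) = 6.515123
C = V + |VC|·bis = (-5.1045,-24.5923)
T_A = V + ((C−V)·d_A)·d_A = V + 2.4613·d_A = (-11.1265,-24.2396)
T_B = V + ((C−V)·d_B)·d_B = V + 2.4613·d_B = (-9.1609,-20.1275)
sweep = 180° − θ = 44.3921°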